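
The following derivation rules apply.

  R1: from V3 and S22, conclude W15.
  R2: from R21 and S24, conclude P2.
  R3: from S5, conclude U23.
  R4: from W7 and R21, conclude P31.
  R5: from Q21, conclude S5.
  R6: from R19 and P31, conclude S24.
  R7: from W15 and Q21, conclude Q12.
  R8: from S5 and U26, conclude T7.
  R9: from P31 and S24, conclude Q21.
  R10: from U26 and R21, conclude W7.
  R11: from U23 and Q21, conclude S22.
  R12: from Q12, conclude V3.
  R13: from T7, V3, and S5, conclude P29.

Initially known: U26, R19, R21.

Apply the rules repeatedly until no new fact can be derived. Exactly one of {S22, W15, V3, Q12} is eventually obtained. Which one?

From U26 and R21, R10 gives W7.
From W7 and R21, R4 gives P31.
From R19 and P31, R6 gives S24.
P31 and S24 hold, so Q21 follows (R9).
Q21 holds, so S5 follows (R5).
S5 holds, so U23 follows (R3).
From U23 and Q21, R11 gives S22.
Q12 would need W15 and Q21 (R7), but W15 is never established. W15 would need V3 and S22 (R1), but V3 is never established. V3 would need Q12 (R12), but Q12 is never established.

S22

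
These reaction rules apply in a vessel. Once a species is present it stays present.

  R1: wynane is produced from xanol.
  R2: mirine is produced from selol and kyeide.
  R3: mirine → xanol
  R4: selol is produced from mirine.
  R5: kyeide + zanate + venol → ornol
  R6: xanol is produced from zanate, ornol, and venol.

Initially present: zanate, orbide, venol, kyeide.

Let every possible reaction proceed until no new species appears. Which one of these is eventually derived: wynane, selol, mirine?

kyeide, zanate, and venol present → ornol forms (R5).
zanate, ornol, and venol present → xanol forms (R6).
xanol present → wynane forms (R1).
selol would need mirine (R4), but mirine never forms. mirine would need selol and kyeide (R2), but selol never forms.

wynane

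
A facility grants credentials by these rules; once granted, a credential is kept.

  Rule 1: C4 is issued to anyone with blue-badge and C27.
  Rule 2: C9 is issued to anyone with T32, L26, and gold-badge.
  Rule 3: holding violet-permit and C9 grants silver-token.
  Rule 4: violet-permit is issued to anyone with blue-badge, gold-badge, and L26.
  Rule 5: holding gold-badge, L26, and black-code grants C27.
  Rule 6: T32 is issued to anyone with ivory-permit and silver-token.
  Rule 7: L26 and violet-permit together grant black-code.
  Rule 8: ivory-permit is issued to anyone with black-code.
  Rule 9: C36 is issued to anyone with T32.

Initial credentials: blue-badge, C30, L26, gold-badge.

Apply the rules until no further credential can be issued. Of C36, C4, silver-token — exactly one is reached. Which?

Holding blue-badge, gold-badge, and L26 grants violet-permit (Rule 4).
Holding L26 and violet-permit grants black-code (Rule 7).
Holding gold-badge, L26, and black-code grants C27 (Rule 5).
Holding blue-badge and C27 grants C4 (Rule 1).
C36 would need T32 (Rule 9), but T32 is never granted. silver-token would need violet-permit and C9 (Rule 3), but C9 is never granted.

C4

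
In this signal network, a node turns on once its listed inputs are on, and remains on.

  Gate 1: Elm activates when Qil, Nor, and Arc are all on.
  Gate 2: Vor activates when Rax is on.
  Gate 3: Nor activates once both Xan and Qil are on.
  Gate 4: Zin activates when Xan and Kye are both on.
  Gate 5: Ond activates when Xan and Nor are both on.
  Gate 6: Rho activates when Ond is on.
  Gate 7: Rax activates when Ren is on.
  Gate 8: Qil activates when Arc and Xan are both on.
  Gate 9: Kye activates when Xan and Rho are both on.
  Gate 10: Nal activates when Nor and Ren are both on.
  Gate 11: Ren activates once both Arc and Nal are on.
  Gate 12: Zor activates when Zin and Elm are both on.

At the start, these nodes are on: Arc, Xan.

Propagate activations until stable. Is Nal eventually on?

Nal would need Nor and Ren (Gate 10), but Ren never turns on.

No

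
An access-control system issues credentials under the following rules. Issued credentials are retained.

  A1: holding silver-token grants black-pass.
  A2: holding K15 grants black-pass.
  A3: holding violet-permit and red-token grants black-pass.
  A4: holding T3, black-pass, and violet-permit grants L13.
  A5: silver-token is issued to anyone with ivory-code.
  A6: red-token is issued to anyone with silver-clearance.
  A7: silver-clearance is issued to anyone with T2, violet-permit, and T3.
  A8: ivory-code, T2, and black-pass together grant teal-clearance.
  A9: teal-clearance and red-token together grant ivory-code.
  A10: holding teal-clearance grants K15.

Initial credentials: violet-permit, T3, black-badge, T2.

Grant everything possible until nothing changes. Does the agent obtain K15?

No

K15 would need teal-clearance (A10), but teal-clearance is never granted.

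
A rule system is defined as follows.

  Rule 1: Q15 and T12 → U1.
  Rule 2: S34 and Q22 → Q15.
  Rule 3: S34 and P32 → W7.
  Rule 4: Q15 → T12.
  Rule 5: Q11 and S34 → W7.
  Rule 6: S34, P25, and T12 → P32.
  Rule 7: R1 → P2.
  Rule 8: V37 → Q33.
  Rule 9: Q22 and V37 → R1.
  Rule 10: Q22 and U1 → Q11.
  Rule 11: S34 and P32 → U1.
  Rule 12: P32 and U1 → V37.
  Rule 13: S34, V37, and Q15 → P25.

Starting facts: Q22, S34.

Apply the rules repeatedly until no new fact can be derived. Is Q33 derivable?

No

Q33 would need V37 (Rule 8), but V37 is never established.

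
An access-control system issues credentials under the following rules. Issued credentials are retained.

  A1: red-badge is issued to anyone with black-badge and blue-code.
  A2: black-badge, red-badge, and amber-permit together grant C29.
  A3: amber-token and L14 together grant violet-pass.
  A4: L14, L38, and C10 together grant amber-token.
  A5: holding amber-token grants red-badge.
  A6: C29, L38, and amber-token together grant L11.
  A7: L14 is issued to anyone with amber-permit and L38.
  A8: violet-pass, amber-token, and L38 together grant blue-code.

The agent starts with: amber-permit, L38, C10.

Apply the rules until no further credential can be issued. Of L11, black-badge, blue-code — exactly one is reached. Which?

blue-code

Holding amber-permit and L38 grants L14 (A7).
Holding L14, L38, and C10 grants amber-token (A4).
Holding amber-token and L14 grants violet-pass (A3).
Holding violet-pass, amber-token, and L38 grants blue-code (A8).
L11 would need C29, L38, and amber-token (A6), but C29 is never granted. No rule produces black-badge, and it is not given.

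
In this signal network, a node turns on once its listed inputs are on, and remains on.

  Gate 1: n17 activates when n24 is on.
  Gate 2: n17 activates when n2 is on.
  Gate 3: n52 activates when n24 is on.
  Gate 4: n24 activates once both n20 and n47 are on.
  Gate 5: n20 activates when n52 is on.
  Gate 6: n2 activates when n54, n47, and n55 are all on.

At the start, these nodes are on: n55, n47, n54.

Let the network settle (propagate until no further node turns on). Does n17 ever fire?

Yes

Gate 6: n54, n47, and n55 on → n2 on.
n2 is on, so n17 activates (Gate 2).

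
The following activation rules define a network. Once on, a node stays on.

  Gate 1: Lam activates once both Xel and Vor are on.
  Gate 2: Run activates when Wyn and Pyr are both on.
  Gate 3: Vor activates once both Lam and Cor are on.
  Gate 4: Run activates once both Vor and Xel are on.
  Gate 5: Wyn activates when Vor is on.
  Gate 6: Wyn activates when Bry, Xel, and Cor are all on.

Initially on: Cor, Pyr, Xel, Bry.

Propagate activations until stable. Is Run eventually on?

Yes

Gate 6: Bry, Xel, and Cor on → Wyn on.
Gate 2: Wyn and Pyr on → Run on.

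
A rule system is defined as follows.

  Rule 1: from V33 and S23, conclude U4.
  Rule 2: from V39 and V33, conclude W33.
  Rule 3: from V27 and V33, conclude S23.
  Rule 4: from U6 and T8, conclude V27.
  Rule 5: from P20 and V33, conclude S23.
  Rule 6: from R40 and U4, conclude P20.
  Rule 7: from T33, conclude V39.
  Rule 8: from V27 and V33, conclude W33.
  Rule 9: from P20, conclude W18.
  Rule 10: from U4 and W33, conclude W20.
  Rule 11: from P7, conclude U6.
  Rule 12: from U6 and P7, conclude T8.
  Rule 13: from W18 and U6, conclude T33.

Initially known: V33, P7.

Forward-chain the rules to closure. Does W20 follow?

P7 holds, so U6 follows (Rule 11).
From U6 and P7, Rule 12 gives T8.
From U6 and T8, Rule 4 gives V27.
From V27 and V33, Rule 3 gives S23.
V27 and V33 hold, so W33 follows (Rule 8).
From V33 and S23, Rule 1 gives U4.
U4 and W33 hold, so W20 follows (Rule 10).

Yes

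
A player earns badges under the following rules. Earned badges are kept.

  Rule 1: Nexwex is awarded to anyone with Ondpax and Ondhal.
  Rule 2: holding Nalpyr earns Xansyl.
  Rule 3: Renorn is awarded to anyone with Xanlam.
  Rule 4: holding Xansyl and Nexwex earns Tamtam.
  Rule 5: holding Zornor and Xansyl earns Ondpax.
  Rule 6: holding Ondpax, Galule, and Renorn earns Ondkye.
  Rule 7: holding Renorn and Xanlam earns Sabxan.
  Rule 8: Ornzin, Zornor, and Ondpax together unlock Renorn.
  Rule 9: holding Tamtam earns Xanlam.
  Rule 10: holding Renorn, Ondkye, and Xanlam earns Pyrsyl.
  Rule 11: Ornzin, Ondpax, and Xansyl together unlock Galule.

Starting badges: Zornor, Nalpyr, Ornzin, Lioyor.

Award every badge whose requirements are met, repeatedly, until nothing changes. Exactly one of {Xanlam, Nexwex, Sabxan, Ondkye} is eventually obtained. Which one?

Ondkye

With Nalpyr, Xansyl is earned (Rule 2).
With Zornor and Xansyl, Ondpax is earned (Rule 5).
With Ornzin, Ondpax, and Xansyl, Galule is earned (Rule 11).
With Ornzin, Zornor, and Ondpax, Renorn is earned (Rule 8).
With Ondpax, Galule, and Renorn, Ondkye is earned (Rule 6).
Nexwex would need Ondpax and Ondhal (Rule 1), but Ondhal is never earned. Sabxan would need Renorn and Xanlam (Rule 7), but Xanlam is never earned. Xanlam would need Tamtam (Rule 9), but Tamtam is never earned.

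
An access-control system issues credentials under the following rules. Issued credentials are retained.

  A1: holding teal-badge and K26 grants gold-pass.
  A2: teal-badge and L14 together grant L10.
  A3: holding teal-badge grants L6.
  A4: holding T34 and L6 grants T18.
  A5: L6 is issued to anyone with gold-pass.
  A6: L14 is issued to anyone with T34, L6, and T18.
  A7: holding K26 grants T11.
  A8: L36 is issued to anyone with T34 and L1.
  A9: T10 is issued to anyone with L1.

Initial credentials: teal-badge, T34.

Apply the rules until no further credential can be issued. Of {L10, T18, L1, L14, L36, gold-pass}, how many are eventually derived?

3

Holding teal-badge grants L6 (A3).
Holding T34 and L6 grants T18 (A4).
Holding T34, L6, and T18 grants L14 (A6).
Holding teal-badge and L14 grants L10 (A2).
L10: reached.
T18: reached.
No rule produces L1, and it is not given.
L14: reached.
L36 would need T34 and L1 (A8), but L1 is never granted.
gold-pass would need teal-badge and K26 (A1), but K26 is never granted.
Reached: L10, T18, and L14 — 3 of the 6.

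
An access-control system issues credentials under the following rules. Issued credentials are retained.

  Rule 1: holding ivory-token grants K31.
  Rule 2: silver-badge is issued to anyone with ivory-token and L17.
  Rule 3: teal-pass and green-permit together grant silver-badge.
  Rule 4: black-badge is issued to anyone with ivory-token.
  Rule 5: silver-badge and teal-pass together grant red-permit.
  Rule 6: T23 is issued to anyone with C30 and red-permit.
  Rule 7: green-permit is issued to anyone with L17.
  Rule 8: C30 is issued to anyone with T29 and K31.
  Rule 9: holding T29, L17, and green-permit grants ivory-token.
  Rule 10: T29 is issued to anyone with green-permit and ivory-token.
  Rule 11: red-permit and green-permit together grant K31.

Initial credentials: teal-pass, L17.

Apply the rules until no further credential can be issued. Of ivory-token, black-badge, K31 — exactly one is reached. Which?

Holding L17 grants green-permit (Rule 7).
Holding teal-pass and green-permit grants silver-badge (Rule 3).
Holding silver-badge and teal-pass grants red-permit (Rule 5).
Holding red-permit and green-permit grants K31 (Rule 11).
ivory-token would need T29, L17, and green-permit (Rule 9), but T29 is never granted. black-badge would need ivory-token (Rule 4), but ivory-token is never granted.

K31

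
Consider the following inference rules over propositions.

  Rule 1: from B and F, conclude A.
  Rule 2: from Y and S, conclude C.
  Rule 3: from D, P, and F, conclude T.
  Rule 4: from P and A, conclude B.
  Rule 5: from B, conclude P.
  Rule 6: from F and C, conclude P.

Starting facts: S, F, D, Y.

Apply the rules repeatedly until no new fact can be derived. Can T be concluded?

Yes

Y and S hold, so C follows (Rule 2).
From F and C, Rule 6 gives P.
From D, P, and F, Rule 3 gives T.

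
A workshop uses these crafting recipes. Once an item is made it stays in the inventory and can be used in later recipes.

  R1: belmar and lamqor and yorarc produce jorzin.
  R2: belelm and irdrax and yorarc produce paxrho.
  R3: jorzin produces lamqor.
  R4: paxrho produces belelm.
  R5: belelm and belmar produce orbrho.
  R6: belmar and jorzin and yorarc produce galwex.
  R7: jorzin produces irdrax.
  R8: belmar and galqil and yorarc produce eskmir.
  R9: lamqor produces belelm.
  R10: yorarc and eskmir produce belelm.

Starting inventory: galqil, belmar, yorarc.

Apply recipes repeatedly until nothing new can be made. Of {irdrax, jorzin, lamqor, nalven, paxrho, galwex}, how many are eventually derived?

0

irdrax would need jorzin (R7), but jorzin is never obtained.
jorzin would need belmar, lamqor, and yorarc (R1), but lamqor is never obtained.
lamqor would need jorzin (R3), but jorzin is never obtained.
No rule produces nalven, and it is not given.
paxrho would need belelm, irdrax, and yorarc (R2), but irdrax is never obtained.
galwex would need belmar, jorzin, and yorarc (R6), but jorzin is never obtained.
None of the 6 are reached.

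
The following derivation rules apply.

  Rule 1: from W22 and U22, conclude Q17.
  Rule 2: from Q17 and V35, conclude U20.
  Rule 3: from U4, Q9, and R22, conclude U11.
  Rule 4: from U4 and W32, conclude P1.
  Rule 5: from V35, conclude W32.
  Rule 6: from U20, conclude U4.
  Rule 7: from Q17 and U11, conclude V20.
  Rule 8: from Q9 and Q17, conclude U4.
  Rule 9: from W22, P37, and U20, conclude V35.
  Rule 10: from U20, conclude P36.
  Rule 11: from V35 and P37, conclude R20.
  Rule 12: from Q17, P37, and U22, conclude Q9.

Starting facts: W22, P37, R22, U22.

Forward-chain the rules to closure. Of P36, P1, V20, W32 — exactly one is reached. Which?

From W22 and U22, Rule 1 gives Q17.
Q17, P37, and U22 hold, so Q9 follows (Rule 12).
Q9 and Q17 hold, so U4 follows (Rule 8).
U4, Q9, and R22 hold, so U11 follows (Rule 3).
Q17 and U11 hold, so V20 follows (Rule 7).
P36 would need U20 (Rule 10), but U20 is never established. P1 would need U4 and W32 (Rule 4), but W32 is never established. W32 would need V35 (Rule 5), but V35 is never established.

V20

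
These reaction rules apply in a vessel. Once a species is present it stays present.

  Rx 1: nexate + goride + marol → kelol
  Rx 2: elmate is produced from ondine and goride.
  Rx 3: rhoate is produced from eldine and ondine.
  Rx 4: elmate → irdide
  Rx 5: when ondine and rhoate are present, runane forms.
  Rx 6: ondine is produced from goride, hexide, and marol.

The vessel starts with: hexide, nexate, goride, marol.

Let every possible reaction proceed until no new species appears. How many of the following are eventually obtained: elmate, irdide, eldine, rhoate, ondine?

3

goride, hexide, and marol present → ondine forms (Rx 6).
ondine and goride present → elmate forms (Rx 2).
elmate present → irdide forms (Rx 4).
elmate: reached.
irdide: reached.
No rule produces eldine, and it is not given.
rhoate would need eldine and ondine (Rx 3), but eldine never forms.
ondine: reached.
Reached: elmate, irdide, and ondine — 3 of the 5.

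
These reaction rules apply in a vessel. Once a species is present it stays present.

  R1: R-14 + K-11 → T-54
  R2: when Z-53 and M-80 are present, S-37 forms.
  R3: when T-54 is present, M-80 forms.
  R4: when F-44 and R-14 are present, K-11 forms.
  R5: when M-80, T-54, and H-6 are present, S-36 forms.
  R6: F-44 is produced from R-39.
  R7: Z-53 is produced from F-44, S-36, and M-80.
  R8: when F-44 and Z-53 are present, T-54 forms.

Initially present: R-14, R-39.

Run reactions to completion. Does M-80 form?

Yes

R-39 present → F-44 forms (R6).
F-44 and R-14 present → K-11 forms (R4).
R-14 and K-11 present → T-54 forms (R1).
T-54 present → M-80 forms (R3).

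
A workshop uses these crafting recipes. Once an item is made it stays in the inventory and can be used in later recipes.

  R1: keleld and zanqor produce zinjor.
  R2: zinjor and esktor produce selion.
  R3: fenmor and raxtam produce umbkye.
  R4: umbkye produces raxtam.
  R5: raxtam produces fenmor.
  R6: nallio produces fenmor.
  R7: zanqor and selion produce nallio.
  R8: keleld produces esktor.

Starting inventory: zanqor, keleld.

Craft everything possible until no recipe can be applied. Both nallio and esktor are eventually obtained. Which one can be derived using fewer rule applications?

esktor: Using R8, keleld makes esktor. [1 rule application]
nallio: keleld and zanqor → zinjor (R1). Using R8, keleld makes esktor. Using R2, zinjor and esktor make selion. zanqor and selion → nallio (R7). [4 rule applications]
esktor needs fewer.

esktor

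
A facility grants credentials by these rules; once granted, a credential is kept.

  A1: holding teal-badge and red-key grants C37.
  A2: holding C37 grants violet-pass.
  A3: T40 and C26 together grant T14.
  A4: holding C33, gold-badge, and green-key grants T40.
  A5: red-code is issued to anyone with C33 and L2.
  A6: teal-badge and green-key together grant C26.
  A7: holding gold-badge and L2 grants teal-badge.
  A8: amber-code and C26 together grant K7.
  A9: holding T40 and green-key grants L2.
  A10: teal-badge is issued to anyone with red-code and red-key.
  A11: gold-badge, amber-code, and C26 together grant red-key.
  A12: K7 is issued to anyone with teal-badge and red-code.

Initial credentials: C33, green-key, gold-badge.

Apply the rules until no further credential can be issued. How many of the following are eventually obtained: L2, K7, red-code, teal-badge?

4

Holding C33, gold-badge, and green-key grants T40 (A4).
Holding T40 and green-key grants L2 (A9).
Holding C33 and L2 grants red-code (A5).
Holding gold-badge and L2 grants teal-badge (A7).
Holding teal-badge and red-code grants K7 (A12).
L2: reached.
K7: reached.
red-code: reached.
teal-badge: reached.
All 4 are reached.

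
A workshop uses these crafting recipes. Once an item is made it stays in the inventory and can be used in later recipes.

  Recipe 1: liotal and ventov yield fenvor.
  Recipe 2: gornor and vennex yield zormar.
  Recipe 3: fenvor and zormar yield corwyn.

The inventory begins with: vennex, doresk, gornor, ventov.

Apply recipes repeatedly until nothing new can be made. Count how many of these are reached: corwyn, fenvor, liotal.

0

corwyn would need fenvor and zormar (Recipe 3), but fenvor is never obtained.
fenvor would need liotal and ventov (Recipe 1), but liotal is never obtained.
No rule produces liotal, and it is not given.
None of the 3 are reached.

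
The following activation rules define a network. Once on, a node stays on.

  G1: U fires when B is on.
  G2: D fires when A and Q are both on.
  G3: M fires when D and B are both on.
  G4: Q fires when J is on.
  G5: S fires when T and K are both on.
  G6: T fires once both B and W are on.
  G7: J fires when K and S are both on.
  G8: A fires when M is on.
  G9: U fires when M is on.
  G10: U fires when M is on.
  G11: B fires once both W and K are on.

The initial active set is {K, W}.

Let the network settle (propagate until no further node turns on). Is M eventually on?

M would need D and B (G3), but D never turns on.

No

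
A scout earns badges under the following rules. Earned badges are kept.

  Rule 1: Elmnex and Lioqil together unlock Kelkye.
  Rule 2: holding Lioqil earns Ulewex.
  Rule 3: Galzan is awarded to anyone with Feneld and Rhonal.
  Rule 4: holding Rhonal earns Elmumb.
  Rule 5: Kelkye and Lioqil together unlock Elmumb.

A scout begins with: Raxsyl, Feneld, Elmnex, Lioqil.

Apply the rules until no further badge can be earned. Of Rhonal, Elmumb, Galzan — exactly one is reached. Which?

Elmumb

With Elmnex and Lioqil, Kelkye is earned (Rule 1).
With Kelkye and Lioqil, Elmumb is earned (Rule 5).
No rule produces Rhonal, and it is not given. Galzan would need Feneld and Rhonal (Rule 3), but Rhonal is never earned.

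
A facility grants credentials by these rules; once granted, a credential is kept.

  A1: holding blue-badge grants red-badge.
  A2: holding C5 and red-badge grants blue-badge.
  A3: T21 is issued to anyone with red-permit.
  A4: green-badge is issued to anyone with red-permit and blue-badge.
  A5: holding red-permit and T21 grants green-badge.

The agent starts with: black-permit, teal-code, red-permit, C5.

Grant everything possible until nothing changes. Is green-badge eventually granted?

Holding red-permit grants T21 (A3).
Holding red-permit and T21 grants green-badge (A5).

Yes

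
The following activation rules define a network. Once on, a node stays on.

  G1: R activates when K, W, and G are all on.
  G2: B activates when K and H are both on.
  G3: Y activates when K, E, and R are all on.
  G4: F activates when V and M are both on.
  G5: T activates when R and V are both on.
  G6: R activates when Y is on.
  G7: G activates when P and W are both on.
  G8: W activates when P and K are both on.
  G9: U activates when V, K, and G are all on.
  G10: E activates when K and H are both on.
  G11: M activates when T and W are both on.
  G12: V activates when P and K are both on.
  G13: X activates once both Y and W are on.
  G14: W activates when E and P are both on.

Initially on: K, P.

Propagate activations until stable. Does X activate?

No

X would need Y and W (G13), but Y never turns on.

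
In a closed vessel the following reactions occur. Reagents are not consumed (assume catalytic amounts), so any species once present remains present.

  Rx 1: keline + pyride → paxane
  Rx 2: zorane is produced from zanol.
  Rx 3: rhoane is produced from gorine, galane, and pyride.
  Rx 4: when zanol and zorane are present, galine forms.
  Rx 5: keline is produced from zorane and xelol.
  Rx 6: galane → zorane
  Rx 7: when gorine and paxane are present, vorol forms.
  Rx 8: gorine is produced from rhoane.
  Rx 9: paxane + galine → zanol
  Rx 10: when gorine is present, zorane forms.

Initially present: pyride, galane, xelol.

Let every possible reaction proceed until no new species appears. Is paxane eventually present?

Yes

galane present → zorane forms (Rx 6).
zorane and xelol present → keline forms (Rx 5).
keline and pyride present → paxane forms (Rx 1).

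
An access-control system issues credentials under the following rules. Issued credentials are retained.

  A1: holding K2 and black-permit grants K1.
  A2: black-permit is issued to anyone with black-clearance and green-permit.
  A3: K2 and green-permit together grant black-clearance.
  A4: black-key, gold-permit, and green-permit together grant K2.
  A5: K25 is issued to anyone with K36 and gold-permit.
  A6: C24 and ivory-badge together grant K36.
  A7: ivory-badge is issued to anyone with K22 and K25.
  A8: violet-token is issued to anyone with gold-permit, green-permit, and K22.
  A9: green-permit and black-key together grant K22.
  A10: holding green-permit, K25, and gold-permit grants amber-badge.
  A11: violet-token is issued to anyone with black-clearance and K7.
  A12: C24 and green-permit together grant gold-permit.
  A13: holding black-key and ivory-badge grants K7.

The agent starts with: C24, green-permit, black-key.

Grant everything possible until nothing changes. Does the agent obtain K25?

K25 would need K36 and gold-permit (A5), but K36 is never granted.

No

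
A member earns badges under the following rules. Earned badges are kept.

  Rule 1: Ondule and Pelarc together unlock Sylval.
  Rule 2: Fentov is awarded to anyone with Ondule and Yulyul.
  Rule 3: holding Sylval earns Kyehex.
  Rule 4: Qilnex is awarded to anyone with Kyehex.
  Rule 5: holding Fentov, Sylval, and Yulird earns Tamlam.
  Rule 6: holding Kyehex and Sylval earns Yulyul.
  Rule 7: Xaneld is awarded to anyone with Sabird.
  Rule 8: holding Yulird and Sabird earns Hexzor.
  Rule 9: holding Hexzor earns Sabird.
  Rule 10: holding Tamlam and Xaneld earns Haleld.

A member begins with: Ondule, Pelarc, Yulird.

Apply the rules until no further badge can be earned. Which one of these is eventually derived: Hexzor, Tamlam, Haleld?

Tamlam

With Ondule and Pelarc, Sylval is earned (Rule 1).
With Sylval, Kyehex is earned (Rule 3).
With Kyehex and Sylval, Yulyul is earned (Rule 6).
With Ondule and Yulyul, Fentov is earned (Rule 2).
With Fentov, Sylval, and Yulird, Tamlam is earned (Rule 5).
Hexzor would need Yulird and Sabird (Rule 8), but Sabird is never earned. Haleld would need Tamlam and Xaneld (Rule 10), but Xaneld is never earned.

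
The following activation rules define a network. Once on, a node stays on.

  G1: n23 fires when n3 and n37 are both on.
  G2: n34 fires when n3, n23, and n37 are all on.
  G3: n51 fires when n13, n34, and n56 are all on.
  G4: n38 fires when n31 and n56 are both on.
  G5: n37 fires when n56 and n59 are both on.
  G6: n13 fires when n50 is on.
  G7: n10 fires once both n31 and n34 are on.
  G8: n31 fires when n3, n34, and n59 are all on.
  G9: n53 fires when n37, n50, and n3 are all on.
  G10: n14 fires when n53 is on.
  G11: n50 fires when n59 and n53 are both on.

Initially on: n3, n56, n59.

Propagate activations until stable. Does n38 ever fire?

G5: n56 and n59 on → n37 on.
G1: n3 and n37 on → n23 on.
n3, n23, and n37 are on, so n34 fires (G2).
n3, n34, and n59 are on, so n31 fires (G8).
G4: n31 and n56 on → n38 on.

Yes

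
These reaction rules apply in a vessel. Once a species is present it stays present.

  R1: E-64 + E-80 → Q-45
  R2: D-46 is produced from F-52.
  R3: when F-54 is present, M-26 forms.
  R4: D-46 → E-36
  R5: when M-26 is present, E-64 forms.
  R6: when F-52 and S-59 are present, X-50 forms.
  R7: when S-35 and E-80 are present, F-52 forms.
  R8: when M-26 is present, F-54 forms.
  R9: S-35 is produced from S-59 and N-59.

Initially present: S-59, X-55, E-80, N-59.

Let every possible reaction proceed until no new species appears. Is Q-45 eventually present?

Q-45 would need E-64 and E-80 (R1), but E-64 never forms.

No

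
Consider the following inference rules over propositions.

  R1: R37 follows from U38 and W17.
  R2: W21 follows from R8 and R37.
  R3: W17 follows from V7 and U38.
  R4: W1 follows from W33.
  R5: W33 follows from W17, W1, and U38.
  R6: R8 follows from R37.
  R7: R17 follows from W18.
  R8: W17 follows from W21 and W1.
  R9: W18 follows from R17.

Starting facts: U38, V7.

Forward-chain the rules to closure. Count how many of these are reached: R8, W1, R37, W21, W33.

3

V7 and U38 hold, so W17 follows (R3).
U38 and W17 hold, so R37 follows (R1).
From R37, R6 gives R8.
R8 and R37 hold, so W21 follows (R2).
R8: reached.
W1 would need W33 (R4), but W33 is never established.
R37: reached.
W21: reached.
W33 would need W17, W1, and U38 (R5), but W1 is never established.
Reached: R8, R37, and W21 — 3 of the 5.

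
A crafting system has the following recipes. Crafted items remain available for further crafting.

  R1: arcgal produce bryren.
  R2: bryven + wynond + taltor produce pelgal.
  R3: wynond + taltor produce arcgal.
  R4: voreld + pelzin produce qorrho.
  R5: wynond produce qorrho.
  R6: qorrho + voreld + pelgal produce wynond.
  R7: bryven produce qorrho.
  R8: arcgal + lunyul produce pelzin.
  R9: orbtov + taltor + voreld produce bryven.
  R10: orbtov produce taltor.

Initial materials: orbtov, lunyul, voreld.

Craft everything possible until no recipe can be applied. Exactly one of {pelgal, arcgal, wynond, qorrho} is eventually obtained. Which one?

orbtov → taltor (R10).
orbtov + taltor + voreld → bryven (R9).
Using R7, bryven makes qorrho.
arcgal would need wynond and taltor (R3), but wynond is never obtained. pelgal would need bryven, wynond, and taltor (R2), but wynond is never obtained. wynond would need qorrho, voreld, and pelgal (R6), but pelgal is never obtained.

qorrho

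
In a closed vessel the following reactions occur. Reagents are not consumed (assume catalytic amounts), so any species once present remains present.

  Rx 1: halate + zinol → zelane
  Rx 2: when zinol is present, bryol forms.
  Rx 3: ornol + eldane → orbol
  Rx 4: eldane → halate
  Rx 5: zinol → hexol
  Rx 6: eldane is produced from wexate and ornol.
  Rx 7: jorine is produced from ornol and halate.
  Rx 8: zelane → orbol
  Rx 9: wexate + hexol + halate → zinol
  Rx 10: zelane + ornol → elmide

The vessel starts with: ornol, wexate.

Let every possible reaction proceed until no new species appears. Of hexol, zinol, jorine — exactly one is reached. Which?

wexate and ornol present → eldane forms (Rx 6).
eldane present → halate forms (Rx 4).
ornol and halate present → jorine forms (Rx 7).
zinol would need wexate, hexol, and halate (Rx 9), but hexol never forms. hexol would need zinol (Rx 5), but zinol never forms.

jorine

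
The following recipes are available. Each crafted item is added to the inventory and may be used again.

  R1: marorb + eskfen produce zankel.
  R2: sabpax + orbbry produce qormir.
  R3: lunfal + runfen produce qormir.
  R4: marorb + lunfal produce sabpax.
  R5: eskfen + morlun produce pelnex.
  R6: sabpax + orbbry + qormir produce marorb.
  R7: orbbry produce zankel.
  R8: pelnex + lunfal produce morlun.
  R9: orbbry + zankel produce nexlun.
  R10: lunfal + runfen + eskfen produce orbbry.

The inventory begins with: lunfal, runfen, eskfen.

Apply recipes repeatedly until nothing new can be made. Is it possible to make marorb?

marorb would need sabpax, orbbry, and qormir (R6), but sabpax is never obtained.

No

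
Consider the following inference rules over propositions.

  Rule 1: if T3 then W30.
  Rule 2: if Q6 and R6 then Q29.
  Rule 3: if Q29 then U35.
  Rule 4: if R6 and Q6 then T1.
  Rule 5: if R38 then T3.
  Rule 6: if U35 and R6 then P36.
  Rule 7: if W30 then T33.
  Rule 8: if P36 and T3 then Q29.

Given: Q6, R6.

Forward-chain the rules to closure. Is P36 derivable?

Q6 and R6 hold, so Q29 follows (Rule 2).
From Q29, Rule 3 gives U35.
U35 and R6 hold, so P36 follows (Rule 6).

Yes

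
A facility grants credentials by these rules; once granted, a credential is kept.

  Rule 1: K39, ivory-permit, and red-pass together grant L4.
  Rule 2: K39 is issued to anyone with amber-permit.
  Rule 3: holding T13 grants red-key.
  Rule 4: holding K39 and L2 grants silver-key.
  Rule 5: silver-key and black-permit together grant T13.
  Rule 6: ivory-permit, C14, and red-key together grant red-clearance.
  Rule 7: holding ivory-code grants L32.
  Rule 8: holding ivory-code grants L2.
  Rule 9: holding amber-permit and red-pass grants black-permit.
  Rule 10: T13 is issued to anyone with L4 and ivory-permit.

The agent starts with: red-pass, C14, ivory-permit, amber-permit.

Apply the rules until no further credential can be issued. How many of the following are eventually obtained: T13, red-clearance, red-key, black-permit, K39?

Holding amber-permit and red-pass grants black-permit (Rule 9).
Holding amber-permit grants K39 (Rule 2).
Holding K39, ivory-permit, and red-pass grants L4 (Rule 1).
Holding L4 and ivory-permit grants T13 (Rule 10).
Holding T13 grants red-key (Rule 3).
Holding ivory-permit, C14, and red-key grants red-clearance (Rule 6).
T13: reached.
red-clearance: reached.
red-key: reached.
black-permit: reached.
K39: reached.
All 5 are reached.

5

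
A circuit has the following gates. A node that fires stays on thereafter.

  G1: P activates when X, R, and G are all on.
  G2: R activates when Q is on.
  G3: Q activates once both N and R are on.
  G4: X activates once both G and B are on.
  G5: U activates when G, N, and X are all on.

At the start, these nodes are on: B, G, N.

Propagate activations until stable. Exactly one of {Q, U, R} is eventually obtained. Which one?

G and B are on, so X activates (G4).
G5: G, N, and X on → U on.
Q would need N and R (G3), but R never turns on. R would need Q (G2), but Q never turns on.

U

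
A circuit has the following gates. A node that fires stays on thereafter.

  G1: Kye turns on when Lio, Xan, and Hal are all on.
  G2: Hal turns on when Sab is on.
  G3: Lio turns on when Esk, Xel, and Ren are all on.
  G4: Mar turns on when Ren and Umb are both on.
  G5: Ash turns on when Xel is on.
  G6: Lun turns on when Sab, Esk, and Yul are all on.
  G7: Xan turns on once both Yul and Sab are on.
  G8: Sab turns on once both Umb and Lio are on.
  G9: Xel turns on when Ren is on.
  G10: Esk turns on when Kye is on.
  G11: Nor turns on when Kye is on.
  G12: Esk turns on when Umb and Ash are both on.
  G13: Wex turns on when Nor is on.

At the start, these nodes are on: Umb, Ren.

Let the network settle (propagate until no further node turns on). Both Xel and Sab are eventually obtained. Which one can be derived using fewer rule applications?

Xel

Xel: Ren is on, so Xel turns on (G9). [1 rule application]
Sab: Ren is on, so Xel turns on (G9). Xel is on, so Ash turns on (G5). Umb and Ash are on, so Esk turns on (G12). G3: Esk, Xel, and Ren on → Lio on. G8: Umb and Lio on → Sab on. [5 rule applications]
Xel needs fewer.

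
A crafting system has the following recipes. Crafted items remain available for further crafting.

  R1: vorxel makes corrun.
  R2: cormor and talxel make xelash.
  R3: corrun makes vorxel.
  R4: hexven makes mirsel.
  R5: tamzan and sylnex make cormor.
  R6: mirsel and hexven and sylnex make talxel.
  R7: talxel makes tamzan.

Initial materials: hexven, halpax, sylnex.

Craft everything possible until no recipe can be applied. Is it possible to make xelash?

hexven → mirsel (R4).
Using R6, mirsel, hexven, and sylnex make talxel.
talxel → tamzan (R7).
tamzan and sylnex → cormor (R5).
Using R2, cormor and talxel make xelash.

Yes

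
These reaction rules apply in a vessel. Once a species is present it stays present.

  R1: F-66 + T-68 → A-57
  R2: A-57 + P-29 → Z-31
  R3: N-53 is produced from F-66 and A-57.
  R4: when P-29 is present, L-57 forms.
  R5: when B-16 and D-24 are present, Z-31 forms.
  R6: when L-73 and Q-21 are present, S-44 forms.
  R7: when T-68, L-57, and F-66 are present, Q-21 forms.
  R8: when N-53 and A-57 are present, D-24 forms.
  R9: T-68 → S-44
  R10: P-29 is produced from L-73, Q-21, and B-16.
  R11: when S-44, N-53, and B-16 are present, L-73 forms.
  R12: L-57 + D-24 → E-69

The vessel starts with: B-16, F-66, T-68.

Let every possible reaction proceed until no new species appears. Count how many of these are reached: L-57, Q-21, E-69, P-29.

L-57 would need P-29 (R4), but P-29 never forms.
Q-21 would need T-68, L-57, and F-66 (R7), but L-57 never forms.
E-69 would need L-57 and D-24 (R12), but L-57 never forms.
P-29 would need L-73, Q-21, and B-16 (R10), but Q-21 never forms.
None of the 4 are reached.

0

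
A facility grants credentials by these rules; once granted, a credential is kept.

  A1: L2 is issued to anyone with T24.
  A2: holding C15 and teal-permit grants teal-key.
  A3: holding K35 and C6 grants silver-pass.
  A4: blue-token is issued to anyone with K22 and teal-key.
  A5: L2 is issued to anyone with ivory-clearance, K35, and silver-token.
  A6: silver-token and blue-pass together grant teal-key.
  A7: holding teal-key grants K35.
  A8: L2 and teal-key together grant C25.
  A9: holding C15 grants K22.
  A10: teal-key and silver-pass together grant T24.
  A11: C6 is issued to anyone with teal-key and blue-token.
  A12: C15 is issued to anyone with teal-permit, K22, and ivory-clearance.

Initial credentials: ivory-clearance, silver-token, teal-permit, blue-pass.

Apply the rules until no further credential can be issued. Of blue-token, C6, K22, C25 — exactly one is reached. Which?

C25

Holding silver-token and blue-pass grants teal-key (A6).
Holding teal-key grants K35 (A7).
Holding ivory-clearance, K35, and silver-token grants L2 (A5).
Holding L2 and teal-key grants C25 (A8).
blue-token would need K22 and teal-key (A4), but K22 is never granted. C6 would need teal-key and blue-token (A11), but blue-token is never granted. K22 would need C15 (A9), but C15 is never granted.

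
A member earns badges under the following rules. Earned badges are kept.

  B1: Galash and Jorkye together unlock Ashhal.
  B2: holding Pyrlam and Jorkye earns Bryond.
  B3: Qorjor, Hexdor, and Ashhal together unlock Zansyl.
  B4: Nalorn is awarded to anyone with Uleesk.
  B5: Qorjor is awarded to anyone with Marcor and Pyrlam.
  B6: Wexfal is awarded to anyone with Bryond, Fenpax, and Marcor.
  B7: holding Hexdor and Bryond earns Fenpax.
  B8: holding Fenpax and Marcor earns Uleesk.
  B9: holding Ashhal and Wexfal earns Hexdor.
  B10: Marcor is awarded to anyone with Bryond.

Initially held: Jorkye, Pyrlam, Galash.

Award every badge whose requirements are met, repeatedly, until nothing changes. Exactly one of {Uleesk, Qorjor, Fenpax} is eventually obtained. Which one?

Qorjor

With Pyrlam and Jorkye, Bryond is earned (B2).
With Bryond, Marcor is earned (B10).
With Marcor and Pyrlam, Qorjor is earned (B5).
Fenpax would need Hexdor and Bryond (B7), but Hexdor is never earned. Uleesk would need Fenpax and Marcor (B8), but Fenpax is never earned.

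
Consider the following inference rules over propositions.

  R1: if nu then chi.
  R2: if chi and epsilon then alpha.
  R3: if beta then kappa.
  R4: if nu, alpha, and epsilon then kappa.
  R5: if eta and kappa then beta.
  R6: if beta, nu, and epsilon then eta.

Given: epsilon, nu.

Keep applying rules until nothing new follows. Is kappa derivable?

From nu, R1 gives chi.
chi and epsilon hold, so alpha follows (R2).
nu, alpha, and epsilon hold, so kappa follows (R4).

Yes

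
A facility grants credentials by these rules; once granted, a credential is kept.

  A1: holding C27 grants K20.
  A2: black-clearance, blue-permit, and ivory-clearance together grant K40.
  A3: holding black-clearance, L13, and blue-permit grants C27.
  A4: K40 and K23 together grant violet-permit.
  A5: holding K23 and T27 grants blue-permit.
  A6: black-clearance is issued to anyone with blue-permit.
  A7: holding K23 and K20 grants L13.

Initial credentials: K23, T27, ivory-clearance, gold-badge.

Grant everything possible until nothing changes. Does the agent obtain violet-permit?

Yes

Holding K23 and T27 grants blue-permit (A5).
Holding blue-permit grants black-clearance (A6).
Holding black-clearance, blue-permit, and ivory-clearance grants K40 (A2).
Holding K40 and K23 grants violet-permit (A4).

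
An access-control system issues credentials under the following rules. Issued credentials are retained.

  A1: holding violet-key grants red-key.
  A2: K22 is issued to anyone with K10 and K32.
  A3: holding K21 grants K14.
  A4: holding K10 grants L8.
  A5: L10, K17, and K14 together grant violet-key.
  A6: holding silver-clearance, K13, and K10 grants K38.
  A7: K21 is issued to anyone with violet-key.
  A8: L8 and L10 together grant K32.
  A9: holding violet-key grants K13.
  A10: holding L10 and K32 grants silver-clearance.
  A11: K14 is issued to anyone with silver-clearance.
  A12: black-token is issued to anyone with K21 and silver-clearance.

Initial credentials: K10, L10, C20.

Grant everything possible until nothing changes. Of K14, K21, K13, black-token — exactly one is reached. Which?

K14

Holding K10 grants L8 (A4).
Holding L8 and L10 grants K32 (A8).
Holding L10 and K32 grants silver-clearance (A10).
Holding silver-clearance grants K14 (A11).
K13 would need violet-key (A9), but violet-key is never granted. black-token would need K21 and silver-clearance (A12), but K21 is never granted. K21 would need violet-key (A7), but violet-key is never granted.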